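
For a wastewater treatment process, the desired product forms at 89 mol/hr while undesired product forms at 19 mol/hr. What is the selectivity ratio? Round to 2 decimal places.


S = desired product rate / undesired product rate
S = 89 / 19
S = 4.68


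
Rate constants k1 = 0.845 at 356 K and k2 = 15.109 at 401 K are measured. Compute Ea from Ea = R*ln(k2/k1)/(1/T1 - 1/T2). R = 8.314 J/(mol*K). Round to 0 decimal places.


Ea = R * ln(k2/k1) / (1/T1 - 1/T2)
ln(k2/k1) = ln(15.109/0.845) = 2.8837092
1/T1 - 1/T2 = 1/356 - 1/401 = 0.000315223178
Ea = 8.314 * 2.8837092 / 0.000315223178
Ea = 76058 J/mol


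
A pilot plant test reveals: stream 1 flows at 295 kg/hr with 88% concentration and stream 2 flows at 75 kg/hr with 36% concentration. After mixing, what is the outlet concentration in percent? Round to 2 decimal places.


Mass balance on solute: F1*x1 + F2*x2 = F3*x3
F3 = F1 + F2 = 295 + 75 = 370 kg/hr
x3 = (F1*x1 + F2*x2)/F3
x3 = (295*0.88 + 75*0.36) / 370
x3 = 77.46%


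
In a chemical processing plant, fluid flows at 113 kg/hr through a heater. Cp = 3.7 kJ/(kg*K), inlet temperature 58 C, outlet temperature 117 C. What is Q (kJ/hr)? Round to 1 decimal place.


Q = m_dot * Cp * (T2 - T1)
Q = 113 * 3.7 * (117 - 58)
Q = 113 * 3.7 * 59
Q = 24667.9 kJ/hr


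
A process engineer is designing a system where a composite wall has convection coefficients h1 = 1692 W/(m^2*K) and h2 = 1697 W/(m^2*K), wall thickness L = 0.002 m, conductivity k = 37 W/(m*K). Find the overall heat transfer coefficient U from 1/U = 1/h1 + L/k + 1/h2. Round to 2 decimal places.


1/U = 1/h1 + L/k + 1/h2
1/U = 1/1692 + 0.002/37 + 1/1697
1/U = 0.0005910165 + 5.40541e-05 + 0.0005892752
1/U = 0.0012343458
U = 810.15 W/(m^2*K)


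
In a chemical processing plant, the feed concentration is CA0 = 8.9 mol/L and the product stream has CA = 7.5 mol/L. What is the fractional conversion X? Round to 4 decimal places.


X = (CA0 - CA) / CA0
X = (8.9 - 7.5) / 8.9
X = 1.4 / 8.9
X = 0.1573


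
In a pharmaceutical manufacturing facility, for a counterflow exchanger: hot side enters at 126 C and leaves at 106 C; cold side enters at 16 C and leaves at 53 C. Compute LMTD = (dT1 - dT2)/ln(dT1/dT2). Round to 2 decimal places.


dT1 = Th_in - Tc_out = 126 - 53 = 73
dT2 = Th_out - Tc_in = 106 - 16 = 90
LMTD = (dT1 - dT2) / ln(dT1/dT2)
LMTD = (73 - 90) / ln(73/90)
LMTD = 81.20 K


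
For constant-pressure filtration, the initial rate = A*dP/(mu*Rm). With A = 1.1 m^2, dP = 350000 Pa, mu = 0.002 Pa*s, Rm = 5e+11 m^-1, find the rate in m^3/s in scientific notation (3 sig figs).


rate = A * dP / (mu * Rm)
rate = 1.1 * 350000 / (0.002 * 5e+11)
rate = 385000.0 / 1.000e+09
rate = 3.85e-04 m^3/s


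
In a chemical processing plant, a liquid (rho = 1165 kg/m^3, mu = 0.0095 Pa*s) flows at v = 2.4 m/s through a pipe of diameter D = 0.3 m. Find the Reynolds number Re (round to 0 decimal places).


Re = rho * v * D / mu
Re = 1165 * 2.4 * 0.3 / 0.0095
Re = 838.8 / 0.0095
Re = 88295


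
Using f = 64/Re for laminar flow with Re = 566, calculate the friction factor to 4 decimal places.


f = 64 / Re
f = 64 / 566
f = 0.1131


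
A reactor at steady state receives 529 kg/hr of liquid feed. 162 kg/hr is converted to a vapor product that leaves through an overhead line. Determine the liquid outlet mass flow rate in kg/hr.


Steady-state mass balance on the main outlet: F_out = F_in - F_removed
F_out = 529 - 162
F_out = 367 kg/hr


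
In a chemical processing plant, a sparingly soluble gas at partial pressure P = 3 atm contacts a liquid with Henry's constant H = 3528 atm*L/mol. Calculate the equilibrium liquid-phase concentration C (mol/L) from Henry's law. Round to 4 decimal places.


C = P / H
C = 3 / 3528
C = 0.0009 mol/L


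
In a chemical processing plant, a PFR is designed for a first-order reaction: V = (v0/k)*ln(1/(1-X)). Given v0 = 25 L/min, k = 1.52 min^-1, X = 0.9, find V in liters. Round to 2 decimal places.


V = (v0/k) * ln(1/(1-X))
V = (25/1.52) * ln(1/(1-0.9))
V = 16.447368 * ln(10.0)
V = 16.447368 * 2.302585
V = 37.87 L


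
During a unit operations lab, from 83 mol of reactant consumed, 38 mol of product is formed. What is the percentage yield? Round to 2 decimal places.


Yield = (moles product / moles consumed) * 100%
Yield = (38 / 83) * 100
Yield = 0.4578 * 100
Yield = 45.78%


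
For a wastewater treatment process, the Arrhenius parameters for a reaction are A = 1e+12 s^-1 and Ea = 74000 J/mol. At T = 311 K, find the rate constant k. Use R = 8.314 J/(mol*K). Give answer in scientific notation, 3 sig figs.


k = A * exp(-Ea/(R*T))
k = 1e+12 * exp(-74000 / (8.314 * 311))
k = 1e+12 * exp(-28.619452)
k = 3.72e-01


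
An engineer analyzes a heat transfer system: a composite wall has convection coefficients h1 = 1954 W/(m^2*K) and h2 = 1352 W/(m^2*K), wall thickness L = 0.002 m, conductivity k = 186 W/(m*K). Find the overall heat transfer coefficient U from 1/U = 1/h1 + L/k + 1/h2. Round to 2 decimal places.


1/U = 1/h1 + L/k + 1/h2
1/U = 1/1954 + 0.002/186 + 1/1352
1/U = 0.0005117707 + 1.07527e-05 + 0.000739645
1/U = 0.0012621684
U = 792.29 W/(m^2*K)


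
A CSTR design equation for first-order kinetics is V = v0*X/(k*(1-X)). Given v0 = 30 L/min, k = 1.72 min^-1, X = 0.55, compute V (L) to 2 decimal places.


V = v0 * X / (k * (1 - X))
V = 30 * 0.55 / (1.72 * (1 - 0.55))
V = 16.5 / (1.72 * 0.45)
V = 16.5 / 0.774
V = 21.32 L


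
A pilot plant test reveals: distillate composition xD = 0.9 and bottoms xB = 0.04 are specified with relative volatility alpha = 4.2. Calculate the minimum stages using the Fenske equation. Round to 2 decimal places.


N_min = ln((xD*(1-xB))/(xB*(1-xD))) / ln(alpha)
Numerator inside ln: 0.864 / 0.004 = 216.0
ln(216.0) = 5.375278
ln(alpha) = ln(4.2) = 1.435085
N_min = 5.375278 / 1.435085 = 3.75


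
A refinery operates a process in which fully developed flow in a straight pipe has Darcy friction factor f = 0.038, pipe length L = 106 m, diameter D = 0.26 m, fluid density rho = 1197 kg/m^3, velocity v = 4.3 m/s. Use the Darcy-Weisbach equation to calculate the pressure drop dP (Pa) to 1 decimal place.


dP = f * (L/D) * (rho*v^2/2)
dP = 0.038 * (106/0.26) * (1197*4.3^2/2)
L/D = 407.69230769
rho*v^2/2 = 1197*18.49/2 = 11066.265
dP = 0.038 * 407.69230769 * 11066.265
dP = 171442.0 Pa


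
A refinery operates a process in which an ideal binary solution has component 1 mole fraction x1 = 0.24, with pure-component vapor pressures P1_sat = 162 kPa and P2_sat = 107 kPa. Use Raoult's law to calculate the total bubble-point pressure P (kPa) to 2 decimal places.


P = x1*P1_sat + x2*P2_sat
x2 = 1 - x1 = 1 - 0.24 = 0.76
P = 0.24*162 + 0.76*107
P = 38.88 + 81.32
P = 120.20 kPa


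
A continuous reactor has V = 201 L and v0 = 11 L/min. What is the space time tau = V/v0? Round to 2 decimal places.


tau = V / v0
tau = 201 / 11
tau = 18.27 min


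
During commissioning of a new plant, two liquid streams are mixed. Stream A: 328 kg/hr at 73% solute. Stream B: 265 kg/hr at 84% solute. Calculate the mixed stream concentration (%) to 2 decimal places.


Mass balance on solute: F1*x1 + F2*x2 = F3*x3
F3 = F1 + F2 = 328 + 265 = 593 kg/hr
x3 = (F1*x1 + F2*x2)/F3
x3 = (328*0.73 + 265*0.84) / 593
x3 = 77.92%


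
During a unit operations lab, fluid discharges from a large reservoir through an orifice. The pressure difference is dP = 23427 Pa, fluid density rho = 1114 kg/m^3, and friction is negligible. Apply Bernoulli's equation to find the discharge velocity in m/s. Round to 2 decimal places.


v = sqrt(2*dP/rho)
v = sqrt(2*23427/1114)
v = sqrt(42.059246)
v = 6.49 m/s


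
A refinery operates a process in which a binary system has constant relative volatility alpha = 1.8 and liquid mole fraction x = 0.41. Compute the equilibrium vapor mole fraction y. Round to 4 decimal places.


y = alpha*x / (1 + (alpha-1)*x)
y = 1.8*0.41 / (1 + (1.8-1)*0.41)
y = 0.738 / (1 + 0.328)
y = 0.738 / 1.328
y = 0.5557


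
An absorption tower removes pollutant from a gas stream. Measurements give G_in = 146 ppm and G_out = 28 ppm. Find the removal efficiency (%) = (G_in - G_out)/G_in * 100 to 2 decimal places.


Efficiency = (G_in - G_out) / G_in * 100%
Efficiency = (146 - 28) / 146 * 100
Efficiency = 118 / 146 * 100
Efficiency = 80.82%


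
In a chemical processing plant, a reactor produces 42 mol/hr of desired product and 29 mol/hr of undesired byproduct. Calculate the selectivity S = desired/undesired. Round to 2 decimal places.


S = desired product rate / undesired product rate
S = 42 / 29
S = 1.45


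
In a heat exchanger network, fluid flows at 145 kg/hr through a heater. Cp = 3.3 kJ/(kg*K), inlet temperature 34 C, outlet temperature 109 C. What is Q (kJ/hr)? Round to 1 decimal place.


Q = m_dot * Cp * (T2 - T1)
Q = 145 * 3.3 * (109 - 34)
Q = 145 * 3.3 * 75
Q = 35887.5 kJ/hr


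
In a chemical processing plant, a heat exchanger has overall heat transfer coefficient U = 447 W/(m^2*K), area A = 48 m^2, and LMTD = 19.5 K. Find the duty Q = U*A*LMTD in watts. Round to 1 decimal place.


Q = U * A * LMTD
Q = 447 * 48 * 19.5
Q = 418392.0 W


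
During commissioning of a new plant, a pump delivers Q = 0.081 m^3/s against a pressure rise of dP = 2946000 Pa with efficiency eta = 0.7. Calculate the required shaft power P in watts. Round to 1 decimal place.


P = Q * dP / eta
P = 0.081 * 2946000 / 0.7
P = 238626.0 / 0.7
P = 340894.3 W


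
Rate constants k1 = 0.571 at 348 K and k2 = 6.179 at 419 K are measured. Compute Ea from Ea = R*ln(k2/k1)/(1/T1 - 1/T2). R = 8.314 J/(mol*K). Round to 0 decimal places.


Ea = R * ln(k2/k1) / (1/T1 - 1/T2)
ln(k2/k1) = ln(6.179/0.571) = 2.3815225
1/T1 - 1/T2 = 1/348 - 1/419 = 0.000486928374
Ea = 8.314 * 2.3815225 / 0.000486928374
Ea = 40663 J/mol


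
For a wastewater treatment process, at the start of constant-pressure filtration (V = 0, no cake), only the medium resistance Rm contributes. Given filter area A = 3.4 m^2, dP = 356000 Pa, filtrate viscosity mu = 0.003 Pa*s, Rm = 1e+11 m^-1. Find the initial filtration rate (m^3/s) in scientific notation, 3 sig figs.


rate = A * dP / (mu * Rm)
rate = 3.4 * 356000 / (0.003 * 1e+11)
rate = 1210400.0 / 3.000e+08
rate = 4.03e-03 m^3/s


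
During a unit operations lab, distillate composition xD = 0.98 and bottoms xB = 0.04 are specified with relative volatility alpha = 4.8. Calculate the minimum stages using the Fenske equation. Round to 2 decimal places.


N_min = ln((xD*(1-xB))/(xB*(1-xD))) / ln(alpha)
Numerator inside ln: 0.9408 / 0.0008 = 1176.0
ln(1176.0) = 7.069874
ln(alpha) = ln(4.8) = 1.568616
N_min = 7.069874 / 1.568616 = 4.51


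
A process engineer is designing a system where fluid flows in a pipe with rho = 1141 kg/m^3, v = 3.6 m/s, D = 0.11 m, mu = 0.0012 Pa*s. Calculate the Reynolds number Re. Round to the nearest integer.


Re = rho * v * D / mu
Re = 1141 * 3.6 * 0.11 / 0.0012
Re = 451.836 / 0.0012
Re = 376530


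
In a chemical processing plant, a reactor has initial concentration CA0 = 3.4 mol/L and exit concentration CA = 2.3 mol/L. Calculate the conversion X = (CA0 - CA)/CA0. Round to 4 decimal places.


X = (CA0 - CA) / CA0
X = (3.4 - 2.3) / 3.4
X = 1.1 / 3.4
X = 0.3235


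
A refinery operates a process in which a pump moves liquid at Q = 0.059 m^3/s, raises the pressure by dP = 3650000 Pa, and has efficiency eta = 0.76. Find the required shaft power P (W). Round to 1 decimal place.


P = Q * dP / eta
P = 0.059 * 3650000 / 0.76
P = 215350.0 / 0.76
P = 283355.3 W


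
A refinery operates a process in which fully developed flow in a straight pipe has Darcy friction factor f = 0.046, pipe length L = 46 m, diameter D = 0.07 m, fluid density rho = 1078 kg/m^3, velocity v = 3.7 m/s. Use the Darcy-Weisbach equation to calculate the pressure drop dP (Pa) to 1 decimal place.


dP = f * (L/D) * (rho*v^2/2)
dP = 0.046 * (46/0.07) * (1078*3.7^2/2)
L/D = 657.14285714
rho*v^2/2 = 1078*13.69/2 = 7378.91
dP = 0.046 * 657.14285714 * 7378.91
dP = 223053.9 Pa


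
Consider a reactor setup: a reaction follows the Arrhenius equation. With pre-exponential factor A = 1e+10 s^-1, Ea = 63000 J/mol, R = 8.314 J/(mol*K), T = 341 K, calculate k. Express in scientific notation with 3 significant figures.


k = A * exp(-Ea/(R*T))
k = 1e+10 * exp(-63000 / (8.314 * 341))
k = 1e+10 * exp(-22.221642)
k = 2.23e+00


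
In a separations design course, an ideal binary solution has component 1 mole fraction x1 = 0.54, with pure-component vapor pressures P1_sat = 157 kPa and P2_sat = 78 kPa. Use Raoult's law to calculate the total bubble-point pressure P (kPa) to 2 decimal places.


P = x1*P1_sat + x2*P2_sat
x2 = 1 - x1 = 1 - 0.54 = 0.46
P = 0.54*157 + 0.46*78
P = 84.78 + 35.88
P = 120.66 kPa


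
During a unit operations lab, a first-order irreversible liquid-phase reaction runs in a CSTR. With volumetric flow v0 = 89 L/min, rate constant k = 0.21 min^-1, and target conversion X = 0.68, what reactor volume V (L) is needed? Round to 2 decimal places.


V = v0 * X / (k * (1 - X))
V = 89 * 0.68 / (0.21 * (1 - 0.68))
V = 60.52 / (0.21 * 0.32)
V = 60.52 / 0.0672
V = 900.60 L


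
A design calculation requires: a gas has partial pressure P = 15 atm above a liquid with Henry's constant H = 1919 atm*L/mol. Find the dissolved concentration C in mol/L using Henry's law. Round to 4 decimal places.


C = P / H
C = 15 / 1919
C = 0.0078 mol/L


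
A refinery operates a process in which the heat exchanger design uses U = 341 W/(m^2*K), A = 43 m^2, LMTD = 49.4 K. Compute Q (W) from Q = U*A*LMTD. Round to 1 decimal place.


Q = U * A * LMTD
Q = 341 * 43 * 49.4
Q = 724352.2 W


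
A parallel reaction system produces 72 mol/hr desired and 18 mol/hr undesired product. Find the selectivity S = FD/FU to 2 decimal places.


S = desired product rate / undesired product rate
S = 72 / 18
S = 4.00


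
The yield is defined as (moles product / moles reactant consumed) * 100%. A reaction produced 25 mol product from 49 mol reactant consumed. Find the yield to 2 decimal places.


Yield = (moles product / moles consumed) * 100%
Yield = (25 / 49) * 100
Yield = 0.5102 * 100
Yield = 51.02%


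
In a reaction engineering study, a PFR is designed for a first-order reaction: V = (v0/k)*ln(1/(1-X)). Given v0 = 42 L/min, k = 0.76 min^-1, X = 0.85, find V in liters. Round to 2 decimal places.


V = (v0/k) * ln(1/(1-X))
V = (42/0.76) * ln(1/(1-0.85))
V = 55.263158 * ln(6.666667)
V = 55.263158 * 1.89712
V = 104.84 L


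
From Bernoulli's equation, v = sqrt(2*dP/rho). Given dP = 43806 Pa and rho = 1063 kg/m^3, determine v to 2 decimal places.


v = sqrt(2*dP/rho)
v = sqrt(2*43806/1063)
v = sqrt(82.419567)
v = 9.08 m/s


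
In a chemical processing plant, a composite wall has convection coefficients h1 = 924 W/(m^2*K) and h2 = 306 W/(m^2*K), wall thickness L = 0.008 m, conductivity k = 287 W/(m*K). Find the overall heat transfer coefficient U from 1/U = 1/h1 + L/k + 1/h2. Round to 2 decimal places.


1/U = 1/h1 + L/k + 1/h2
1/U = 1/924 + 0.008/287 + 1/306
1/U = 0.0010822511 + 2.78746e-05 + 0.0032679739
1/U = 0.0043780996
U = 228.41 W/(m^2*K)


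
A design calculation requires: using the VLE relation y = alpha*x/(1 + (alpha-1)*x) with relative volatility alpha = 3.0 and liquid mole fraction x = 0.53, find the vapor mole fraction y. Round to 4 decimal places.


y = alpha*x / (1 + (alpha-1)*x)
y = 3.0*0.53 / (1 + (3.0-1)*0.53)
y = 1.59 / (1 + 1.06)
y = 1.59 / 2.06
y = 0.7718


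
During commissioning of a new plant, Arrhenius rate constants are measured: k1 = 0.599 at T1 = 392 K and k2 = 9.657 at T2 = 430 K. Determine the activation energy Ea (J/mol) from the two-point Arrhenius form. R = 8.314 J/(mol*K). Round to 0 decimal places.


Ea = R * ln(k2/k1) / (1/T1 - 1/T2)
ln(k2/k1) = ln(9.657/0.599) = 2.7801767
1/T1 - 1/T2 = 1/392 - 1/430 = 0.000225439013
Ea = 8.314 * 2.7801767 / 0.000225439013
Ea = 102531 J/mol


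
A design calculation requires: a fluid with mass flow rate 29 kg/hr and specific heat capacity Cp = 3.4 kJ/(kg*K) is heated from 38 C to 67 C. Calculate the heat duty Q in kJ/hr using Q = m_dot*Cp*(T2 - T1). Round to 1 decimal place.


Q = m_dot * Cp * (T2 - T1)
Q = 29 * 3.4 * (67 - 38)
Q = 29 * 3.4 * 29
Q = 2859.4 kJ/hr


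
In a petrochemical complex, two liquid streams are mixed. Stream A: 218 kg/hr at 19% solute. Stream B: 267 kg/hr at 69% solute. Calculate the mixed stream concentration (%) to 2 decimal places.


Mass balance on solute: F1*x1 + F2*x2 = F3*x3
F3 = F1 + F2 = 218 + 267 = 485 kg/hr
x3 = (F1*x1 + F2*x2)/F3
x3 = (218*0.19 + 267*0.69) / 485
x3 = 46.53%


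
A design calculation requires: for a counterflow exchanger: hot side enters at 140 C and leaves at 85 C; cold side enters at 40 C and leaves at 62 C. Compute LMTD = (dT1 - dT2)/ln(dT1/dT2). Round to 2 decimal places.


dT1 = Th_in - Tc_out = 140 - 62 = 78
dT2 = Th_out - Tc_in = 85 - 40 = 45
LMTD = (dT1 - dT2) / ln(dT1/dT2)
LMTD = (78 - 45) / ln(78/45)
LMTD = 59.99 K


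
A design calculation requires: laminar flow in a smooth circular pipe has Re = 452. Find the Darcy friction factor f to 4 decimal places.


f = 64 / Re
f = 64 / 452
f = 0.1416


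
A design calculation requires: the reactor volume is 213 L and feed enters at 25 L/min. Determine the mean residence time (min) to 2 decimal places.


tau = V / v0
tau = 213 / 25
tau = 8.52 min


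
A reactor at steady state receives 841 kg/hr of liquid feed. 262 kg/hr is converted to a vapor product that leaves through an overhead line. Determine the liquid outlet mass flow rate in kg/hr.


Steady-state mass balance on the main outlet: F_out = F_in - F_removed
F_out = 841 - 262
F_out = 579 kg/hr


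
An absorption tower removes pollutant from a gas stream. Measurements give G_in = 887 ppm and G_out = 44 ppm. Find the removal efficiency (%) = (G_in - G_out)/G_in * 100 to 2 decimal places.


Efficiency = (G_in - G_out) / G_in * 100%
Efficiency = (887 - 44) / 887 * 100
Efficiency = 843 / 887 * 100
Efficiency = 95.04%


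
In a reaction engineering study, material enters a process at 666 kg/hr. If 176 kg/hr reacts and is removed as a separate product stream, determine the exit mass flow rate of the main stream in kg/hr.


Steady-state mass balance on the main outlet: F_out = F_in - F_removed
F_out = 666 - 176
F_out = 490 kg/hr


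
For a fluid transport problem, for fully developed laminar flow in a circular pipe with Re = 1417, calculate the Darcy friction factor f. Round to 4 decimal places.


f = 64 / Re
f = 64 / 1417
f = 0.0452


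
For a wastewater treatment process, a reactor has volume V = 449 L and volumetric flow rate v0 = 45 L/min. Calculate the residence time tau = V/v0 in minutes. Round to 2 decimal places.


tau = V / v0
tau = 449 / 45
tau = 9.98 min


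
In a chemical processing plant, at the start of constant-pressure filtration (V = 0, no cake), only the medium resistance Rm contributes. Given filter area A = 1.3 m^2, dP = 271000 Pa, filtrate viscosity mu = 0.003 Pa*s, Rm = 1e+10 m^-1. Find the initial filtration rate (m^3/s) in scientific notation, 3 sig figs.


rate = A * dP / (mu * Rm)
rate = 1.3 * 271000 / (0.003 * 1e+10)
rate = 352300.0 / 3.000e+07
rate = 1.17e-02 m^3/s


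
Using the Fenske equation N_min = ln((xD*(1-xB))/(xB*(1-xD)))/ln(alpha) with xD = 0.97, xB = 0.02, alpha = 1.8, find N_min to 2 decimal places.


N_min = ln((xD*(1-xB))/(xB*(1-xD))) / ln(alpha)
Numerator inside ln: 0.9506 / 0.0006 = 1584.333333
ln(1584.333333) = 7.367919
ln(alpha) = ln(1.8) = 0.587787
N_min = 7.367919 / 0.587787 = 12.54


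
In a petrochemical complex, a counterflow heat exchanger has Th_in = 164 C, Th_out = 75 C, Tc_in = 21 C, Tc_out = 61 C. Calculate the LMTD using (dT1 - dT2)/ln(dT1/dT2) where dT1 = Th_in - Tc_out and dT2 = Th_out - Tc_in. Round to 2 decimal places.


dT1 = Th_in - Tc_out = 164 - 61 = 103
dT2 = Th_out - Tc_in = 75 - 21 = 54
LMTD = (dT1 - dT2) / ln(dT1/dT2)
LMTD = (103 - 54) / ln(103/54)
LMTD = 75.88 K


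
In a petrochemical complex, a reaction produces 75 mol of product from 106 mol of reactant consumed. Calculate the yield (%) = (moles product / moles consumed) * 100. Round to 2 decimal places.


Yield = (moles product / moles consumed) * 100%
Yield = (75 / 106) * 100
Yield = 0.7075 * 100
Yield = 70.75%


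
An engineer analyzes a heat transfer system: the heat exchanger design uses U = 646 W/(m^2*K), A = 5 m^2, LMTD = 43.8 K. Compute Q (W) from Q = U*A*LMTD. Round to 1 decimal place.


Q = U * A * LMTD
Q = 646 * 5 * 43.8
Q = 141474.0 W


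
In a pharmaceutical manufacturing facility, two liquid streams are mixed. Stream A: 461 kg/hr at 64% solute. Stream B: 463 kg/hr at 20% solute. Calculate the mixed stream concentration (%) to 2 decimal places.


Mass balance on solute: F1*x1 + F2*x2 = F3*x3
F3 = F1 + F2 = 461 + 463 = 924 kg/hr
x3 = (F1*x1 + F2*x2)/F3
x3 = (461*0.64 + 463*0.2) / 924
x3 = 41.95%


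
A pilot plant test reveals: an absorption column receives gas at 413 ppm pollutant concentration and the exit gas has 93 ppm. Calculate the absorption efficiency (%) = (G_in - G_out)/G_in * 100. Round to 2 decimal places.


Efficiency = (G_in - G_out) / G_in * 100%
Efficiency = (413 - 93) / 413 * 100
Efficiency = 320 / 413 * 100
Efficiency = 77.48%


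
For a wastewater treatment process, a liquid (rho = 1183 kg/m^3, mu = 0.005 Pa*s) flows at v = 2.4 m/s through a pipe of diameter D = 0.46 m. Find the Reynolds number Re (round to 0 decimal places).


Re = rho * v * D / mu
Re = 1183 * 2.4 * 0.46 / 0.005
Re = 1306.032 / 0.005
Re = 261206


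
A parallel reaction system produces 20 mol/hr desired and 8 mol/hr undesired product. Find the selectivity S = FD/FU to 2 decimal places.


S = desired product rate / undesired product rate
S = 20 / 8
S = 2.50


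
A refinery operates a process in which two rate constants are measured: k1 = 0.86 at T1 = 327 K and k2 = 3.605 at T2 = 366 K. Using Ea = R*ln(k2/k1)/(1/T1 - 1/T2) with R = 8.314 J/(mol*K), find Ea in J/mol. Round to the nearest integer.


Ea = R * ln(k2/k1) / (1/T1 - 1/T2)
ln(k2/k1) = ln(3.605/0.86) = 1.4331447
1/T1 - 1/T2 = 1/327 - 1/366 = 0.000325863538
Ea = 8.314 * 1.4331447 / 0.000325863538
Ea = 36565 J/mol


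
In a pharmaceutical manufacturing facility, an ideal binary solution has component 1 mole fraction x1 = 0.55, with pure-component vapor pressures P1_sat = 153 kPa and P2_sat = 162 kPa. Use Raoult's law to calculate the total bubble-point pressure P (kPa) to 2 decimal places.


P = x1*P1_sat + x2*P2_sat
x2 = 1 - x1 = 1 - 0.55 = 0.45
P = 0.55*153 + 0.45*162
P = 84.15 + 72.9
P = 157.05 kPa


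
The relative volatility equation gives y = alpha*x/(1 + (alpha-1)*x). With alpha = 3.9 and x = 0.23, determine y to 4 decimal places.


y = alpha*x / (1 + (alpha-1)*x)
y = 3.9*0.23 / (1 + (3.9-1)*0.23)
y = 0.897 / (1 + 0.667)
y = 0.897 / 1.667
y = 0.5381


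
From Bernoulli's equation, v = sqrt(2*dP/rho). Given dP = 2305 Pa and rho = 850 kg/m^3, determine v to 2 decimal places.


v = sqrt(2*dP/rho)
v = sqrt(2*2305/850)
v = sqrt(5.423529)
v = 2.33 m/s


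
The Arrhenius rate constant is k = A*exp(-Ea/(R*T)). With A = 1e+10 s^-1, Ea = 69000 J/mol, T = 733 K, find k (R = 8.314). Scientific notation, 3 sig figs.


k = A * exp(-Ea/(R*T))
k = 1e+10 * exp(-69000 / (8.314 * 733))
k = 1e+10 * exp(-11.322311)
k = 1.21e+05


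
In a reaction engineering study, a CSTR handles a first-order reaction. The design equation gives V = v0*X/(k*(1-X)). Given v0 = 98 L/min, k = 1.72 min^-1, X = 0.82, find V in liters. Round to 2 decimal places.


V = v0 * X / (k * (1 - X))
V = 98 * 0.82 / (1.72 * (1 - 0.82))
V = 80.36 / (1.72 * 0.18)
V = 80.36 / 0.3096
V = 259.56 L


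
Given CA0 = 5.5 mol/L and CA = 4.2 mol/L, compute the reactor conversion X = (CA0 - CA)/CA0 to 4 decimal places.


X = (CA0 - CA) / CA0
X = (5.5 - 4.2) / 5.5
X = 1.3 / 5.5
X = 0.2364


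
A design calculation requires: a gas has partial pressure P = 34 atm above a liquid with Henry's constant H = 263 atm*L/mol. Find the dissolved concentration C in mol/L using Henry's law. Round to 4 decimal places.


C = P / H
C = 34 / 263
C = 0.1293 mol/L


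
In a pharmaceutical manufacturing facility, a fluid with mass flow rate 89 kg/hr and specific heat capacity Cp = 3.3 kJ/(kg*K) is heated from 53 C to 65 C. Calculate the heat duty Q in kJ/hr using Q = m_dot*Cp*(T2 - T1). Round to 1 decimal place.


Q = m_dot * Cp * (T2 - T1)
Q = 89 * 3.3 * (65 - 53)
Q = 89 * 3.3 * 12
Q = 3524.4 kJ/hr


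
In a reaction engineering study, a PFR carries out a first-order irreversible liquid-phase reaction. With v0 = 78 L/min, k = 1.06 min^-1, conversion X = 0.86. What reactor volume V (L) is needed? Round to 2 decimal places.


V = (v0/k) * ln(1/(1-X))
V = (78/1.06) * ln(1/(1-0.86))
V = 73.584906 * ln(7.142857)
V = 73.584906 * 1.966113
V = 144.68 L


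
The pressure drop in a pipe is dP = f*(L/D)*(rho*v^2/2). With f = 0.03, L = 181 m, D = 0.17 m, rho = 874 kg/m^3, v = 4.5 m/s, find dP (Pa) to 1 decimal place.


dP = f * (L/D) * (rho*v^2/2)
dP = 0.03 * (181/0.17) * (874*4.5^2/2)
L/D = 1064.70588235
rho*v^2/2 = 874*20.25/2 = 8849.25
dP = 0.03 * 1064.70588235 * 8849.25
dP = 282655.5 Pa


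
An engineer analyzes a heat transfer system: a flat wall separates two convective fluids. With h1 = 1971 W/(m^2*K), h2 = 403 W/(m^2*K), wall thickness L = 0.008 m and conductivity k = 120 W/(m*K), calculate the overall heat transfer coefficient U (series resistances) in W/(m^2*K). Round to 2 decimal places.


1/U = 1/h1 + L/k + 1/h2
1/U = 1/1971 + 0.008/120 + 1/403
1/U = 0.0005073567 + 6.66667e-05 + 0.0024813896
1/U = 0.003055413
U = 327.29 W/(m^2*K)


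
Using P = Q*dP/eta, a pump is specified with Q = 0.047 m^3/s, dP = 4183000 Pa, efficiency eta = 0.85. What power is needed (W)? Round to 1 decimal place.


P = Q * dP / eta
P = 0.047 * 4183000 / 0.85
P = 196601.0 / 0.85
P = 231295.3 W


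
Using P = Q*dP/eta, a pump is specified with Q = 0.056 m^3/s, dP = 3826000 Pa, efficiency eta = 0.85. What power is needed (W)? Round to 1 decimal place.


P = Q * dP / eta
P = 0.056 * 3826000 / 0.85
P = 214256.0 / 0.85
P = 252065.9 W


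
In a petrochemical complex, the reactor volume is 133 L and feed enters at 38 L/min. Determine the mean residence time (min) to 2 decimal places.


tau = V / v0
tau = 133 / 38
tau = 3.50 min


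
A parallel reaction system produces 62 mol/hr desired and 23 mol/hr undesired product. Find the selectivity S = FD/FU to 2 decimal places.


S = desired product rate / undesired product rate
S = 62 / 23
S = 2.70


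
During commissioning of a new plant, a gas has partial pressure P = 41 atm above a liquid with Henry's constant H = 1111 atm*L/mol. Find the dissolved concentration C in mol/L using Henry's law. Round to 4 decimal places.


C = P / H
C = 41 / 1111
C = 0.0369 mol/L


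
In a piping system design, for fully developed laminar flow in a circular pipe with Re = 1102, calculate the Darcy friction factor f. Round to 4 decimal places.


f = 64 / Re
f = 64 / 1102
f = 0.0581


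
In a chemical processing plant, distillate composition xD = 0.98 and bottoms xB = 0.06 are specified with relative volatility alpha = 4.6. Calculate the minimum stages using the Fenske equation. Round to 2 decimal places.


N_min = ln((xD*(1-xB))/(xB*(1-xD))) / ln(alpha)
Numerator inside ln: 0.9212 / 0.0012 = 767.666667
ln(767.666667) = 6.643356
ln(alpha) = ln(4.6) = 1.526056
N_min = 6.643356 / 1.526056 = 4.35


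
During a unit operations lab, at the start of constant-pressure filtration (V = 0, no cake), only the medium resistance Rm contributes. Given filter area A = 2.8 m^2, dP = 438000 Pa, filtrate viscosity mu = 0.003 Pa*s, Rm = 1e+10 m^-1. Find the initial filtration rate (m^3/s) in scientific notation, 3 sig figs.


rate = A * dP / (mu * Rm)
rate = 2.8 * 438000 / (0.003 * 1e+10)
rate = 1226400.0 / 3.000e+07
rate = 4.09e-02 m^3/s


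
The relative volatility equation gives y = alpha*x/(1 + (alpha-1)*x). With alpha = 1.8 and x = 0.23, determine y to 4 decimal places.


y = alpha*x / (1 + (alpha-1)*x)
y = 1.8*0.23 / (1 + (1.8-1)*0.23)
y = 0.414 / (1 + 0.184)
y = 0.414 / 1.184
y = 0.3497


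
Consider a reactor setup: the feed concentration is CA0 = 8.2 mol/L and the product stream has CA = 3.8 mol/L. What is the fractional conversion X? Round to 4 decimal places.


X = (CA0 - CA) / CA0
X = (8.2 - 3.8) / 8.2
X = 4.4 / 8.2
X = 0.5366


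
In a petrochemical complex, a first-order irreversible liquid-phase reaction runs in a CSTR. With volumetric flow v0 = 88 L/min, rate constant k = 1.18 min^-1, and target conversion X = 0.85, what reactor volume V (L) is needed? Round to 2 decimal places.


V = v0 * X / (k * (1 - X))
V = 88 * 0.85 / (1.18 * (1 - 0.85))
V = 74.8 / (1.18 * 0.15)
V = 74.8 / 0.177
V = 422.60 L


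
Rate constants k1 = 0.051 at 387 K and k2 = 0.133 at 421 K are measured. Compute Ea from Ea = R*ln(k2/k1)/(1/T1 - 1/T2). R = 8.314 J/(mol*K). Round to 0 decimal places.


Ea = R * ln(k2/k1) / (1/T1 - 1/T2)
ln(k2/k1) = ln(0.133/0.051) = 0.9585235
1/T1 - 1/T2 = 1/387 - 1/421 = 0.000208682416
Ea = 8.314 * 0.9585235 / 0.000208682416
Ea = 38188 J/mol


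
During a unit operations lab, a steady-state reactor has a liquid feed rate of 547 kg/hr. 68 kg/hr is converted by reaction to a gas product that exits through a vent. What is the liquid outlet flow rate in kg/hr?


Steady-state mass balance on the main outlet: F_out = F_in - F_removed
F_out = 547 - 68
F_out = 479 kg/hr


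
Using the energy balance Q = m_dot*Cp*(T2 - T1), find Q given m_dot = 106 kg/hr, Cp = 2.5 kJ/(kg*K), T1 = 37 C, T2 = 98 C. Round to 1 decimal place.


Q = m_dot * Cp * (T2 - T1)
Q = 106 * 2.5 * (98 - 37)
Q = 106 * 2.5 * 61
Q = 16165.0 kJ/hr


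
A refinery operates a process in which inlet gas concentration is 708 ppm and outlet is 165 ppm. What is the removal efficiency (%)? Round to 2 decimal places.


Efficiency = (G_in - G_out) / G_in * 100%
Efficiency = (708 - 165) / 708 * 100
Efficiency = 543 / 708 * 100
Efficiency = 76.69%


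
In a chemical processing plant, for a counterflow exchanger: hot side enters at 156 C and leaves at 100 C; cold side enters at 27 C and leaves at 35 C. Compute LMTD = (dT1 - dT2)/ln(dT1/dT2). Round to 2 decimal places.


dT1 = Th_in - Tc_out = 156 - 35 = 121
dT2 = Th_out - Tc_in = 100 - 27 = 73
LMTD = (dT1 - dT2) / ln(dT1/dT2)
LMTD = (121 - 73) / ln(121/73)
LMTD = 94.99 K


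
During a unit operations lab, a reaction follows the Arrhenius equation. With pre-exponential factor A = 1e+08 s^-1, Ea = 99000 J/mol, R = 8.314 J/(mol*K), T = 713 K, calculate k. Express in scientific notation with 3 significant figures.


k = A * exp(-Ea/(R*T))
k = 1e+08 * exp(-99000 / (8.314 * 713))
k = 1e+08 * exp(-16.700737)
k = 5.58e+00


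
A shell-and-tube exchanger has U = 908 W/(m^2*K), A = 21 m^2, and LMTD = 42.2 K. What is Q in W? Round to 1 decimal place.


Q = U * A * LMTD
Q = 908 * 21 * 42.2
Q = 804669.6 W


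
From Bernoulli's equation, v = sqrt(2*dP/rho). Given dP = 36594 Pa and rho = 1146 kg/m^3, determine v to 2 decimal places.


v = sqrt(2*dP/rho)
v = sqrt(2*36594/1146)
v = sqrt(63.863874)
v = 7.99 m/s


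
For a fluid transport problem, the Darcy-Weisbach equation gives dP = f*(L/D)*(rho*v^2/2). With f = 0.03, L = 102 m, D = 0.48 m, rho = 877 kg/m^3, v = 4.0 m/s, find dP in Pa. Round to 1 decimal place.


dP = f * (L/D) * (rho*v^2/2)
dP = 0.03 * (102/0.48) * (877*4.0^2/2)
L/D = 212.5
rho*v^2/2 = 877*16.0/2 = 7016.0
dP = 0.03 * 212.5 * 7016.0
dP = 44727.0 Pa


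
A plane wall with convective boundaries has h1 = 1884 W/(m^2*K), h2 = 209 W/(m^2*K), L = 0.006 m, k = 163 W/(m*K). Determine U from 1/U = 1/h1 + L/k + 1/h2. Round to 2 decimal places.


1/U = 1/h1 + L/k + 1/h2
1/U = 1/1884 + 0.006/163 + 1/209
1/U = 0.0005307856 + 3.68098e-05 + 0.004784689
1/U = 0.0053522844
U = 186.84 W/(m^2*K)


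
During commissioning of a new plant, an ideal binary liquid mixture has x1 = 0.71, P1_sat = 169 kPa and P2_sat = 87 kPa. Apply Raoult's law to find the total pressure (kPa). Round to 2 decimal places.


P = x1*P1_sat + x2*P2_sat
x2 = 1 - x1 = 1 - 0.71 = 0.29
P = 0.71*169 + 0.29*87
P = 119.99 + 25.23
P = 145.22 kPa


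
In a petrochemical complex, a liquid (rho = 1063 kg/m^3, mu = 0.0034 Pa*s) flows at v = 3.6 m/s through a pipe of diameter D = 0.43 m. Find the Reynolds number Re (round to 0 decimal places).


Re = rho * v * D / mu
Re = 1063 * 3.6 * 0.43 / 0.0034
Re = 1645.524 / 0.0034
Re = 483978


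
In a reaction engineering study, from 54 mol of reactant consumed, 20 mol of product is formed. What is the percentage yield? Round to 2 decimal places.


Yield = (moles product / moles consumed) * 100%
Yield = (20 / 54) * 100
Yield = 0.3704 * 100
Yield = 37.04%


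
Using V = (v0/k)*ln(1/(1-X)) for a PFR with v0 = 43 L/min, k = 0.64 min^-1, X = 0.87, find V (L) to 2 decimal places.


V = (v0/k) * ln(1/(1-X))
V = (43/0.64) * ln(1/(1-0.87))
V = 67.1875 * ln(7.692308)
V = 67.1875 * 2.040221
V = 137.08 L


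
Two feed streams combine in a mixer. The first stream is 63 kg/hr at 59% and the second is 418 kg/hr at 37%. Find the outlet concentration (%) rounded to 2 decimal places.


Mass balance on solute: F1*x1 + F2*x2 = F3*x3
F3 = F1 + F2 = 63 + 418 = 481 kg/hr
x3 = (F1*x1 + F2*x2)/F3
x3 = (63*0.59 + 418*0.37) / 481
x3 = 39.88%


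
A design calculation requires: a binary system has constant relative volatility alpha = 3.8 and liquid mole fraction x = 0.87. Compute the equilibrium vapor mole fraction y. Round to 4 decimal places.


y = alpha*x / (1 + (alpha-1)*x)
y = 3.8*0.87 / (1 + (3.8-1)*0.87)
y = 3.306 / (1 + 2.436)
y = 3.306 / 3.436
y = 0.9622


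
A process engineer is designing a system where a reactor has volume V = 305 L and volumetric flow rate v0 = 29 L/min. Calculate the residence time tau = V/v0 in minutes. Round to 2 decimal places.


tau = V / v0
tau = 305 / 29
tau = 10.52 min


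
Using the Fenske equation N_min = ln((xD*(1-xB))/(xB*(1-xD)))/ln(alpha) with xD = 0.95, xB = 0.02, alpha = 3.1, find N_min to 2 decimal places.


N_min = ln((xD*(1-xB))/(xB*(1-xD))) / ln(alpha)
Numerator inside ln: 0.931 / 0.001 = 931.0
ln(931.0) = 6.836259
ln(alpha) = ln(3.1) = 1.131402
N_min = 6.836259 / 1.131402 = 6.04


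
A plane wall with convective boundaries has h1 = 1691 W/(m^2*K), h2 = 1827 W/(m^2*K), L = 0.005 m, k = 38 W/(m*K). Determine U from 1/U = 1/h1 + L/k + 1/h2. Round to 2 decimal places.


1/U = 1/h1 + L/k + 1/h2
1/U = 1/1691 + 0.005/38 + 1/1827
1/U = 0.0005913661 + 0.0001315789 + 0.0005473454
1/U = 0.0012702904
U = 787.22 W/(m^2*K)


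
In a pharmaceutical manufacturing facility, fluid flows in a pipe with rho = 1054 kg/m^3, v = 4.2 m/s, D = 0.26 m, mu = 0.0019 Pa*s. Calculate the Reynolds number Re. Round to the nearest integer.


Re = rho * v * D / mu
Re = 1054 * 4.2 * 0.26 / 0.0019
Re = 1150.968 / 0.0019
Re = 605773


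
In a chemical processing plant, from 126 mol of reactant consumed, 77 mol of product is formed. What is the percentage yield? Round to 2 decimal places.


Yield = (moles product / moles consumed) * 100%
Yield = (77 / 126) * 100
Yield = 0.6111 * 100
Yield = 61.11%


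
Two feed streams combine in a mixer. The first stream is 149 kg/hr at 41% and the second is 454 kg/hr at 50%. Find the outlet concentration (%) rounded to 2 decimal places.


Mass balance on solute: F1*x1 + F2*x2 = F3*x3
F3 = F1 + F2 = 149 + 454 = 603 kg/hr
x3 = (F1*x1 + F2*x2)/F3
x3 = (149*0.41 + 454*0.5) / 603
x3 = 47.78%


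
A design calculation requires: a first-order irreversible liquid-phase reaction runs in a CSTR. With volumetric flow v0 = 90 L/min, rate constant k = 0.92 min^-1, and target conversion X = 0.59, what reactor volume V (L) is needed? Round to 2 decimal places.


V = v0 * X / (k * (1 - X))
V = 90 * 0.59 / (0.92 * (1 - 0.59))
V = 53.1 / (0.92 * 0.41)
V = 53.1 / 0.3772
V = 140.77 L


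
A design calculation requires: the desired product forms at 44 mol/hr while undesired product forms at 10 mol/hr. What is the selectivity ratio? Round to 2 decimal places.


S = desired product rate / undesired product rate
S = 44 / 10
S = 4.40


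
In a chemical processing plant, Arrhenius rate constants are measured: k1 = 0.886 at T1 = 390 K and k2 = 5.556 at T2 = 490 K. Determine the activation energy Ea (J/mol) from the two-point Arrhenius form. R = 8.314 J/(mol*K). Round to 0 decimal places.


Ea = R * ln(k2/k1) / (1/T1 - 1/T2)
ln(k2/k1) = ln(5.556/0.886) = 1.8359168
1/T1 - 1/T2 = 1/390 - 1/490 = 0.000523286238
Ea = 8.314 * 1.8359168 / 0.000523286238
Ea = 29169 J/mol


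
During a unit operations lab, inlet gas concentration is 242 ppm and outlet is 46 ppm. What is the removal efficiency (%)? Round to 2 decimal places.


Efficiency = (G_in - G_out) / G_in * 100%
Efficiency = (242 - 46) / 242 * 100
Efficiency = 196 / 242 * 100
Efficiency = 80.99%


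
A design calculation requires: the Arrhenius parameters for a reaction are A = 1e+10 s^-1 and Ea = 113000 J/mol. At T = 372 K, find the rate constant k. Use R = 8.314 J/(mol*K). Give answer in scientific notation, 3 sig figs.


k = A * exp(-Ea/(R*T))
k = 1e+10 * exp(-113000 / (8.314 * 372))
k = 1e+10 * exp(-36.536377)
k = 1.36e-06


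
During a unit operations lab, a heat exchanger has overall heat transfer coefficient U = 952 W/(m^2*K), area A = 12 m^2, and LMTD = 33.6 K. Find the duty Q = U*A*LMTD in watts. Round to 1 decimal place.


Q = U * A * LMTD
Q = 952 * 12 * 33.6
Q = 383846.4 W


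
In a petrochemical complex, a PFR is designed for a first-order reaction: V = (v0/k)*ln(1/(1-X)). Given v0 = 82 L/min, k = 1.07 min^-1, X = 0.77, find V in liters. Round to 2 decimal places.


V = (v0/k) * ln(1/(1-X))
V = (82/1.07) * ln(1/(1-0.77))
V = 76.635514 * ln(4.347826)
V = 76.635514 * 1.469676
V = 112.63 L


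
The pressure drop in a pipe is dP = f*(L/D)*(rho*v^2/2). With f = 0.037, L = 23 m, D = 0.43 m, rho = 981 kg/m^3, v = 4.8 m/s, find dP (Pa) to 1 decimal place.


dP = f * (L/D) * (rho*v^2/2)
dP = 0.037 * (23/0.43) * (981*4.8^2/2)
L/D = 53.48837209
rho*v^2/2 = 981*23.04/2 = 11301.12
dP = 0.037 * 53.48837209 * 11301.12
dP = 22365.7 Pa


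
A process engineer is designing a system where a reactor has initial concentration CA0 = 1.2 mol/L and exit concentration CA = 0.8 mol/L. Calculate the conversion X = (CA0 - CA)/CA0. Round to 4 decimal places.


X = (CA0 - CA) / CA0
X = (1.2 - 0.8) / 1.2
X = 0.4 / 1.2
X = 0.3333


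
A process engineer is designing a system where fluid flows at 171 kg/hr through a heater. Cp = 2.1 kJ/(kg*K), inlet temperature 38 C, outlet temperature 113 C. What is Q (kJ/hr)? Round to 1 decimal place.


Q = m_dot * Cp * (T2 - T1)
Q = 171 * 2.1 * (113 - 38)
Q = 171 * 2.1 * 75
Q = 26932.5 kJ/hr


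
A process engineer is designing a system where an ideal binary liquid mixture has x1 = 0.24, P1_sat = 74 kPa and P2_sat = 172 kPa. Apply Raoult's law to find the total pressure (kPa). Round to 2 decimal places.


P = x1*P1_sat + x2*P2_sat
x2 = 1 - x1 = 1 - 0.24 = 0.76
P = 0.24*74 + 0.76*172
P = 17.76 + 130.72
P = 148.48 kPa


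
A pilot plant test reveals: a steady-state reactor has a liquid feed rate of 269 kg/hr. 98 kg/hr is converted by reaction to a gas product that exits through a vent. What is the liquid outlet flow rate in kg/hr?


Steady-state mass balance on the main outlet: F_out = F_in - F_removed
F_out = 269 - 98
F_out = 171 kg/hr


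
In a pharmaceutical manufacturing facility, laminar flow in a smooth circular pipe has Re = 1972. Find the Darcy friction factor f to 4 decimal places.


f = 64 / Re
f = 64 / 1972
f = 0.0325


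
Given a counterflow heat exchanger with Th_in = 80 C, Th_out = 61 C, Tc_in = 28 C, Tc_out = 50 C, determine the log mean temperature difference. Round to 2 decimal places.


dT1 = Th_in - Tc_out = 80 - 50 = 30
dT2 = Th_out - Tc_in = 61 - 28 = 33
LMTD = (dT1 - dT2) / ln(dT1/dT2)
LMTD = (30 - 33) / ln(30/33)
LMTD = 31.48 K
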